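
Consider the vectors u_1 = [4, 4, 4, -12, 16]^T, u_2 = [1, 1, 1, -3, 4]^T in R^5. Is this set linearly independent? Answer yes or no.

no

Form the matrix with these vectors as rows and row reduce.
R2 ← R2 − (1/4)·R1: [0, 0, 0, 0, 0]
1 nonzero row, so the 2 vectors span a space of dimension 1.
Since 1 < 2, the vectors are linearly dependent.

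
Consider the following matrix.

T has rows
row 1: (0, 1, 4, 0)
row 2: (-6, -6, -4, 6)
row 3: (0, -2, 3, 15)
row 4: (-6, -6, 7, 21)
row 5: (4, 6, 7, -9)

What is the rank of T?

Row reduce to echelon form.
Swap R1 ↔ R2
R4 ← R4 − R1: [0, 0, 11, 15]
R5 ← R5 + (2/3)·R1: [0, 2, 13/3, -5]
R3 ← R3 + (2)·R2: [0, 0, 11, 15]
R5 ← R5 − (2)·R2: [0, 0, -11/3, -5]
R4 ← R4 − R3: [0, 0, 0, 0]
R5 ← R5 + (1/3)·R3: [0, 0, 0, 0]
Echelon form has 3 nonzero rows, so rank(T) = 3.

3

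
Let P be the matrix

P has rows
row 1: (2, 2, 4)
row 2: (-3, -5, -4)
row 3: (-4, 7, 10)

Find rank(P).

Row reduce to echelon form.
R2 ← R2 + (3/2)·R1: [0, -2, 2]
R3 ← R3 + (2)·R1: [0, 11, 18]
R3 ← R3 + (11/2)·R2: [0, 0, 29]
Echelon form has 3 nonzero rows, so rank(P) = 3.

3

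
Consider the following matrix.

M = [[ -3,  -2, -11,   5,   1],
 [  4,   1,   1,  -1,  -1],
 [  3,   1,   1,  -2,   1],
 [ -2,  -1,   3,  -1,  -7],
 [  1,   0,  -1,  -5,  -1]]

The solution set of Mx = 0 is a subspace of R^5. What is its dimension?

Row reduce to echelon form.
R2 ← R2 + (4/3)·R1: [0, -5/3, -41/3, 17/3, 1/3]
R3 ← R3 + R1: [0, -1, -10, 3, 2]
R4 ← R4 − (2/3)·R1: [0, 1/3, 31/3, -13/3, -23/3]
R5 ← R5 + (1/3)·R1: [0, -2/3, -14/3, -10/3, -2/3]
R3 ← R3 − (3/5)·R2: [0, 0, -9/5, -2/5, 9/5]
R4 ← R4 + (1/5)·R2: [0, 0, 38/5, -16/5, -38/5]
R5 ← R5 − (2/5)·R2: [0, 0, 4/5, -28/5, -4/5]
R4 ← R4 + (38/9)·R3: [0, 0, 0, -44/9, 0]
R5 ← R5 + (4/9)·R3: [0, 0, 0, -52/9, 0]
R5 ← R5 − (13/11)·R4: [0, 0, 0, 0, 0]
4 nonzero rows, so rank(M) = 4.
M has 5 columns; by rank–nullity, nullity = 5 − 4 = 1.

1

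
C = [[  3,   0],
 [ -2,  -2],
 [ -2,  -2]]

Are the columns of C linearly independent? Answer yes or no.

yes

Row reduce C to echelon form.
R2 ← R2 + (2/3)·R1: [0, -2]
R3 ← R3 + (2/3)·R1: [0, -2]
R3 ← R3 − R2: [0, 0]
2 pivots among 2 columns.
Every column is a pivot column, so the columns are linearly independent.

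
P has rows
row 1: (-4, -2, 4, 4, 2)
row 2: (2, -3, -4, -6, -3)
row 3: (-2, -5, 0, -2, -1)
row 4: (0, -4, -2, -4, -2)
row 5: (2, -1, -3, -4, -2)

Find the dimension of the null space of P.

3

Row reduce to echelon form.
R2 ← R2 + (1/2)·R1: [0, -4, -2, -4, -2]
R3 ← R3 − (1/2)·R1: [0, -4, -2, -4, -2]
R5 ← R5 + (1/2)·R1: [0, -2, -1, -2, -1]
R3 ← R3 − R2: [0, 0, 0, 0, 0]
R4 ← R4 − R2: [0, 0, 0, 0, 0]
R5 ← R5 − (1/2)·R2: [0, 0, 0, 0, 0]
2 nonzero rows, so rank(P) = 2.
P has 5 columns; by rank–nullity, nullity = 5 − 2 = 3.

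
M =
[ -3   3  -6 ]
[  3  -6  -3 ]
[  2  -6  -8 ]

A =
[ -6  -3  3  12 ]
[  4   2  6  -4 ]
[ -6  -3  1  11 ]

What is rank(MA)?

First compute MA:
[[ 66,  33,   3, -114],
 [-24, -12, -30,  27],
 [ 12,   6, -38, -40]]
Now row reduce the product.
R2 ← R2 + (4/11)·R1: [0, 0, -318/11, -159/11]
R3 ← R3 − (2/11)·R1: [0, 0, -424/11, -212/11]
R3 ← R3 − (4/3)·R2: [0, 0, 0, 0]
2 nonzero rows, so rank(MA) = 2.

2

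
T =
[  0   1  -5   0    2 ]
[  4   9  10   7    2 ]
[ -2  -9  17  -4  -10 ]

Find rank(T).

3

Row reduce to echelon form.
Swap R1 ↔ R2
R3 ← R3 + (1/2)·R1: [0, -9/2, 22, -1/2, -9]
R3 ← R3 + (9/2)·R2: [0, 0, -1/2, -1/2, 0]
Echelon form has 3 nonzero rows, so rank(T) = 3.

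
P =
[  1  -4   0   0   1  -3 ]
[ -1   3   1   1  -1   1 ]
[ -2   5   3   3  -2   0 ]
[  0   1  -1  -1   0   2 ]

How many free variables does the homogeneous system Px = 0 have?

4

Row reduce to echelon form.
R2 ← R2 + R1: [0, -1, 1, 1, 0, -2]
R3 ← R3 + (2)·R1: [0, -3, 3, 3, 0, -6]
R3 ← R3 − (3)·R2: [0, 0, 0, 0, 0, 0]
R4 ← R4 + R2: [0, 0, 0, 0, 0, 0]
2 nonzero rows, so rank(P) = 2.
P has 6 columns; by rank–nullity, nullity = 6 − 2 = 4.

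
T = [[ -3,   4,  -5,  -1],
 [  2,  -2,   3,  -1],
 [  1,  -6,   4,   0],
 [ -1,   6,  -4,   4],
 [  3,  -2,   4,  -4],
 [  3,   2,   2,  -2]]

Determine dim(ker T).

1

Row reduce to echelon form.
R2 ← R2 + (2/3)·R1: [0, 2/3, -1/3, -5/3]
R3 ← R3 + (1/3)·R1: [0, -14/3, 7/3, -1/3]
R4 ← R4 − (1/3)·R1: [0, 14/3, -7/3, 13/3]
R5 ← R5 + R1: [0, 2, -1, -5]
R6 ← R6 + R1: [0, 6, -3, -3]
R3 ← R3 + (7)·R2: [0, 0, 0, -12]
R4 ← R4 − (7)·R2: [0, 0, 0, 16]
R5 ← R5 − (3)·R2: [0, 0, 0, 0]
R6 ← R6 − (9)·R2: [0, 0, 0, 12]
R4 ← R4 + (4/3)·R3: [0, 0, 0, 0]
R6 ← R6 + R3: [0, 0, 0, 0]
3 nonzero rows, so rank(T) = 3.
T has 4 columns; by rank–nullity, nullity = 4 − 3 = 1.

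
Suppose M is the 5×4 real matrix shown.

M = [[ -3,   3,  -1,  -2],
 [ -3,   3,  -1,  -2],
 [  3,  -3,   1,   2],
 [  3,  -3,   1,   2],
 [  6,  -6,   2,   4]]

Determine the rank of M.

Row reduce to echelon form.
R2 ← R2 − R1: [0, 0, 0, 0]
R3 ← R3 + R1: [0, 0, 0, 0]
R4 ← R4 + R1: [0, 0, 0, 0]
R5 ← R5 + (2)·R1: [0, 0, 0, 0]
Echelon form has 1 nonzero row, so rank(M) = 1.

1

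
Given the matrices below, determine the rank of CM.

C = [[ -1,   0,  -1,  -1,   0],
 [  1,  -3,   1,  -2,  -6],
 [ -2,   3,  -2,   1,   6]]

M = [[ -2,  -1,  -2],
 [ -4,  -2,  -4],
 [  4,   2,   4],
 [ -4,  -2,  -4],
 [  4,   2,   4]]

First compute CM:
[[  2,   1,   2],
 [ -2,  -1,  -2],
 [  4,   2,   4]]
Now row reduce the product.
R2 ← R2 + R1: [0, 0, 0]
R3 ← R3 − (2)·R1: [0, 0, 0]
1 nonzero row, so rank(CM) = 1.

1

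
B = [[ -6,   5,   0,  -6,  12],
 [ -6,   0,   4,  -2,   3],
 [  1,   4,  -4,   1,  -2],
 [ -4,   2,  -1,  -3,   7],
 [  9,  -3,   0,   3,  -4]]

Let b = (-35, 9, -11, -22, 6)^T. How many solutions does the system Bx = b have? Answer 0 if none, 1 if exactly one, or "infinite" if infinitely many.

1

Row reduce the augmented matrix [B | b].
R2 ← R2 − R1: [0, -5, 4, 4, -9, 44]
R3 ← R3 + (1/6)·R1: [0, 29/6, -4, 0, 0, -101/6]
R4 ← R4 − (2/3)·R1: [0, -4/3, -1, 1, -1, 4/3]
R5 ← R5 + (3/2)·R1: [0, 9/2, 0, -6, 14, -93/2]
R3 ← R3 + (29/30)·R2: [0, 0, -2/15, 58/15, -87/10, 257/10]
R4 ← R4 − (4/15)·R2: [0, 0, -31/15, -1/15, 7/5, -52/5]
R5 ← R5 + (9/10)·R2: [0, 0, 18/5, -12/5, 59/10, -69/10]
R4 ← R4 − (31/2)·R3: [0, 0, 0, -60, 545/4, -1635/4]
R5 ← R5 + (27)·R3: [0, 0, 0, 102, -229, 687]
R5 ← R5 + (17/10)·R4: [0, 0, 0, 0, 21/8, -63/8]
The echelon form has 5 nonzero rows, and every pivot lies in the first 5 columns, so rank(B) = rank([B|b]) = 5.
The system is consistent.
rank = 5 = number of unknowns, so the solution is unique.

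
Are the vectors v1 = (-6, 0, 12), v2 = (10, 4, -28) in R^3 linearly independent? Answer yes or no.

yes

Form the matrix with these vectors as rows and row reduce.
R2 ← R2 + (5/3)·R1: [0, 4, -8]
2 nonzero rows, so the 2 vectors span a space of dimension 2.
Since 2 = 2, the vectors are linearly independent.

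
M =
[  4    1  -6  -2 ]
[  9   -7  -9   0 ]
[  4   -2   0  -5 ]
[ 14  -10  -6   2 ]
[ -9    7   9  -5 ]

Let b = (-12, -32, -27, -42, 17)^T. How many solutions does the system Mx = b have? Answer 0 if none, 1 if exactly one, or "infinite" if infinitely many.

Row reduce the augmented matrix [M | b].
R2 ← R2 − (9/4)·R1: [0, -37/4, 9/2, 9/2, -5]
R3 ← R3 − R1: [0, -3, 6, -3, -15]
R4 ← R4 − (7/2)·R1: [0, -27/2, 15, 9, 0]
R5 ← R5 + (9/4)·R1: [0, 37/4, -9/2, -19/2, -10]
R3 ← R3 − (12/37)·R2: [0, 0, 168/37, -165/37, -495/37]
R4 ← R4 − (54/37)·R2: [0, 0, 312/37, 90/37, 270/37]
R5 ← R5 + R2: [0, 0, 0, -5, -15]
R4 ← R4 − (13/7)·R3: [0, 0, 0, 75/7, 225/7]
R5 ← R5 + (7/15)·R4: [0, 0, 0, 0, 0]
The echelon form has 4 nonzero rows, and every pivot lies in the first 4 columns, so rank(M) = rank([M|b]) = 4.
The system is consistent.
rank = 4 = number of unknowns, so the solution is unique.

1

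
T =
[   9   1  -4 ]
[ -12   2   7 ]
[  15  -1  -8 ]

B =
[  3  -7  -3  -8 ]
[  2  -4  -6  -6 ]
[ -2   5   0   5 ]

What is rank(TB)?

First compute TB:
[[ 37, -87, -33, -98],
 [-46, 111,  24, 119],
 [ 59, -141, -39, -154]]
Now row reduce the product.
R2 ← R2 + (46/37)·R1: [0, 105/37, -630/37, -105/37]
R3 ← R3 − (59/37)·R1: [0, -84/37, 504/37, 84/37]
R3 ← R3 + (4/5)·R2: [0, 0, 0, 0]
2 nonzero rows, so rank(TB) = 2.

2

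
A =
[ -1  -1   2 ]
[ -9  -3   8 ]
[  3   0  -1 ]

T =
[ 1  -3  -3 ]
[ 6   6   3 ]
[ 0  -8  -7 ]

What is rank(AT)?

First compute AT:
[[ -7, -19, -14],
 [-27, -55, -38],
 [  3,  -1,  -2]]
Now row reduce the product.
R2 ← R2 − (27/7)·R1: [0, 128/7, 16]
R3 ← R3 + (3/7)·R1: [0, -64/7, -8]
R3 ← R3 + (1/2)·R2: [0, 0, 0]
2 nonzero rows, so rank(AT) = 2.

2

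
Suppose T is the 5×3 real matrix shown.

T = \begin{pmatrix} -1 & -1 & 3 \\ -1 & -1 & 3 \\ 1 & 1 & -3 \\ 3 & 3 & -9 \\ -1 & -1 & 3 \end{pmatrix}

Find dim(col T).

1

Row reduce to echelon form.
R2 ← R2 − R1: [0, 0, 0]
R3 ← R3 + R1: [0, 0, 0]
R4 ← R4 + (3)·R1: [0, 0, 0]
R5 ← R5 − R1: [0, 0, 0]
Echelon form has 1 nonzero row, so rank(T) = 1.
The column space has dimension equal to the rank: 1.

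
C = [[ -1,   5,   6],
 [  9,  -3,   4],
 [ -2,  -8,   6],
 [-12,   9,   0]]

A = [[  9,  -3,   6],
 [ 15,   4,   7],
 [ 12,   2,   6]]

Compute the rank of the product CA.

First compute CA:
[[138,  35,  65],
 [ 84, -31,  57],
 [-66, -14, -32],
 [ 27,  72,  -9]]
Now row reduce the product.
R2 ← R2 − (14/23)·R1: [0, -1203/23, 401/23]
R3 ← R3 + (11/23)·R1: [0, 63/23, -21/23]
R4 ← R4 − (9/46)·R1: [0, 2997/46, -999/46]
R3 ← R3 + (21/401)·R2: [0, 0, 0]
R4 ← R4 + (999/802)·R2: [0, 0, 0]
2 nonzero rows, so rank(CA) = 2.

2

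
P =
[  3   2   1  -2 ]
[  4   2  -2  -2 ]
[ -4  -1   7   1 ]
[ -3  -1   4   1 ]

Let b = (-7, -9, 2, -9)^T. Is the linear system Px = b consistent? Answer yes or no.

Row reduce the augmented matrix [P | b].
R2 ← R2 − (4/3)·R1: [0, -2/3, -10/3, 2/3, 1/3]
R3 ← R3 + (4/3)·R1: [0, 5/3, 25/3, -5/3, -22/3]
R4 ← R4 + R1: [0, 1, 5, -1, -16]
R3 ← R3 + (5/2)·R2: [0, 0, 0, 0, -13/2]
R4 ← R4 + (3/2)·R2: [0, 0, 0, 0, -31/2]
R4 ← R4 − (31/13)·R3: [0, 0, 0, 0, 0]
The echelon form has 3 nonzero rows; the last pivot sits in the augmented column, so rank(P) = 2 but rank([P|b]) = 3.
Since the ranks differ, the system is inconsistent.

no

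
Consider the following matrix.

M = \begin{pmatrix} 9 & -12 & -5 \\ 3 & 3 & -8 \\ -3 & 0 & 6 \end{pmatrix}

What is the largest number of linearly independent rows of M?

3

Row reduce to echelon form.
R2 ← R2 − (1/3)·R1: [0, 7, -19/3]
R3 ← R3 + (1/3)·R1: [0, -4, 13/3]
R3 ← R3 + (4/7)·R2: [0, 0, 5/7]
Echelon form has 3 nonzero rows, so rank(M) = 3.
The rank gives the maximum number of linearly independent rows: 3.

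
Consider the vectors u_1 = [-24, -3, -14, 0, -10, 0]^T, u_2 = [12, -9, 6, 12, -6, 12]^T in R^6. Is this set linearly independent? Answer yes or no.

Form the matrix with these vectors as rows and row reduce.
R2 ← R2 + (1/2)·R1: [0, -21/2, -1, 12, -11, 12]
2 nonzero rows, so the 2 vectors span a space of dimension 2.
Since 2 = 2, the vectors are linearly independent.

yes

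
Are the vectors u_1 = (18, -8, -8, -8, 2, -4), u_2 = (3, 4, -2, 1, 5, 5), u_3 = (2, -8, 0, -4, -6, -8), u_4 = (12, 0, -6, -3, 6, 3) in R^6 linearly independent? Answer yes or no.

no

Form the matrix with these vectors as rows and row reduce.
R2 ← R2 − (1/6)·R1: [0, 16/3, -2/3, 7/3, 14/3, 17/3]
R3 ← R3 − (1/9)·R1: [0, -64/9, 8/9, -28/9, -56/9, -68/9]
R4 ← R4 − (2/3)·R1: [0, 16/3, -2/3, 7/3, 14/3, 17/3]
R3 ← R3 + (4/3)·R2: [0, 0, 0, 0, 0, 0]
R4 ← R4 − R2: [0, 0, 0, 0, 0, 0]
2 nonzero rows, so the 4 vectors span a space of dimension 2.
Since 2 < 4, the vectors are linearly dependent.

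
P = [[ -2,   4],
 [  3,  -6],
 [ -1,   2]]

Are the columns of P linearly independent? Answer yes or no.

no

Row reduce P to echelon form.
R2 ← R2 + (3/2)·R1: [0, 0]
R3 ← R3 − (1/2)·R1: [0, 0]
1 pivot among 2 columns.
Only 1 < 2 pivot columns, so the columns are linearly dependent.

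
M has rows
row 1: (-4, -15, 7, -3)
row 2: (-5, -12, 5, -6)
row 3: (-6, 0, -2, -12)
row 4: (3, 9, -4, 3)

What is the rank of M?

2

Row reduce to echelon form.
R2 ← R2 − (5/4)·R1: [0, 27/4, -15/4, -9/4]
R3 ← R3 − (3/2)·R1: [0, 45/2, -25/2, -15/2]
R4 ← R4 + (3/4)·R1: [0, -9/4, 5/4, 3/4]
R3 ← R3 − (10/3)·R2: [0, 0, 0, 0]
R4 ← R4 + (1/3)·R2: [0, 0, 0, 0]
Echelon form has 2 nonzero rows, so rank(M) = 2.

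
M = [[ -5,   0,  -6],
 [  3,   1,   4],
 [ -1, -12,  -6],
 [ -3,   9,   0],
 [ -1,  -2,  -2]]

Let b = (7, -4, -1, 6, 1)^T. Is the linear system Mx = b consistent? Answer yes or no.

yes

Row reduce the augmented matrix [M | b].
R2 ← R2 + (3/5)·R1: [0, 1, 2/5, 1/5]
R3 ← R3 − (1/5)·R1: [0, -12, -24/5, -12/5]
R4 ← R4 − (3/5)·R1: [0, 9, 18/5, 9/5]
R5 ← R5 − (1/5)·R1: [0, -2, -4/5, -2/5]
R3 ← R3 + (12)·R2: [0, 0, 0, 0]
R4 ← R4 − (9)·R2: [0, 0, 0, 0]
R5 ← R5 + (2)·R2: [0, 0, 0, 0]
The echelon form has 2 nonzero rows, and every pivot lies in the first 3 columns, so rank(M) = rank([M|b]) = 2.
The system is consistent.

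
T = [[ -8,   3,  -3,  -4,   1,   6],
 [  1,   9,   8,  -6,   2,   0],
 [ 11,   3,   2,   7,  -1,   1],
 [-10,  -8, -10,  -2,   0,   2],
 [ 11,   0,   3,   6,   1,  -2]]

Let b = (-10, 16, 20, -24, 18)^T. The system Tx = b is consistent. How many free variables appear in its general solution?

1

Row reduce the augmented matrix [T | b].
R2 ← R2 + (1/8)·R1: [0, 75/8, 61/8, -13/2, 17/8, 3/4, 59/4]
R3 ← R3 + (11/8)·R1: [0, 57/8, -17/8, 3/2, 3/8, 37/4, 25/4]
R4 ← R4 − (5/4)·R1: [0, -47/4, -25/4, 3, -5/4, -11/2, -23/2]
R5 ← R5 + (11/8)·R1: [0, 33/8, -9/8, 1/2, 19/8, 25/4, 17/4]
R3 ← R3 − (19/25)·R2: [0, 0, -198/25, 161/25, -31/25, 217/25, -124/25]
R4 ← R4 + (94/75)·R2: [0, 0, 248/75, -386/75, 106/75, -114/25, 524/75]
R5 ← R5 − (11/25)·R2: [0, 0, -112/25, 84/25, 36/25, 148/25, -56/25]
R4 ← R4 + (124/297)·R3: [0, 0, 0, -730/297, 266/297, -278/297, 1460/297]
R5 ← R5 − (56/99)·R3: [0, 0, 0, -28/99, 212/99, 100/99, 56/99]
R5 ← R5 − (42/365)·R4: [0, 0, 0, 0, 744/365, 408/365, 0]
The echelon form has 5 nonzero rows, and every pivot lies in the first 6 columns, so rank(T) = rank([T|b]) = 5.
The system is consistent.
Free variables = (unknowns) − (rank) = 6 − 5 = 1.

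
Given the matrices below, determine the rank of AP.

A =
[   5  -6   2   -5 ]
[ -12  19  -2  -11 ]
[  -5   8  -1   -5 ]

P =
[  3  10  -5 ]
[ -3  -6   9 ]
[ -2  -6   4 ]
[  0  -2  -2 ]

First compute AP:
[[ 29,  84, -61],
 [-89, -200, 245],
 [-37, -82, 103]]
Now row reduce the product.
R2 ← R2 + (89/29)·R1: [0, 1676/29, 1676/29]
R3 ← R3 + (37/29)·R1: [0, 730/29, 730/29]
R3 ← R3 − (365/838)·R2: [0, 0, 0]
2 nonzero rows, so rank(AP) = 2.

2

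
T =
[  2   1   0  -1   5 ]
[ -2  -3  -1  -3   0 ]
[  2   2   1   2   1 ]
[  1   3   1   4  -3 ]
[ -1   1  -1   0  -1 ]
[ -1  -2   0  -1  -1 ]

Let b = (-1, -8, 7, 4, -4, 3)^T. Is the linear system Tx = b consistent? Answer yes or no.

Row reduce the augmented matrix [T | b].
R2 ← R2 + R1: [0, -2, -1, -4, 5, -9]
R3 ← R3 − R1: [0, 1, 1, 3, -4, 8]
R4 ← R4 − (1/2)·R1: [0, 5/2, 1, 9/2, -11/2, 9/2]
R5 ← R5 + (1/2)·R1: [0, 3/2, -1, -1/2, 3/2, -9/2]
R6 ← R6 + (1/2)·R1: [0, -3/2, 0, -3/2, 3/2, 5/2]
R3 ← R3 + (1/2)·R2: [0, 0, 1/2, 1, -3/2, 7/2]
R4 ← R4 + (5/4)·R2: [0, 0, -1/4, -1/2, 3/4, -27/4]
R5 ← R5 + (3/4)·R2: [0, 0, -7/4, -7/2, 21/4, -45/4]
R6 ← R6 − (3/4)·R2: [0, 0, 3/4, 3/2, -9/4, 37/4]
R4 ← R4 + (1/2)·R3: [0, 0, 0, 0, 0, -5]
R5 ← R5 + (7/2)·R3: [0, 0, 0, 0, 0, 1]
R6 ← R6 − (3/2)·R3: [0, 0, 0, 0, 0, 4]
R5 ← R5 + (1/5)·R4: [0, 0, 0, 0, 0, 0]
R6 ← R6 + (4/5)·R4: [0, 0, 0, 0, 0, 0]
The echelon form has 4 nonzero rows; the last pivot sits in the augmented column, so rank(T) = 3 but rank([T|b]) = 4.
Since the ranks differ, the system is inconsistent.

no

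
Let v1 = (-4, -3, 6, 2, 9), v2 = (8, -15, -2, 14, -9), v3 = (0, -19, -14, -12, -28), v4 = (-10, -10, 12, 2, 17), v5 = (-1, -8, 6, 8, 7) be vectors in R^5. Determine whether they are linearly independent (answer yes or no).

no

Form the matrix with these vectors as rows and row reduce.
R2 ← R2 + (2)·R1: [0, -21, 10, 18, 9]
R4 ← R4 − (5/2)·R1: [0, -5/2, -3, -3, -11/2]
R5 ← R5 − (1/4)·R1: [0, -29/4, 9/2, 15/2, 19/4]
R3 ← R3 − (19/21)·R2: [0, 0, -484/21, -198/7, -253/7]
R4 ← R4 − (5/42)·R2: [0, 0, -88/21, -36/7, -46/7]
R5 ← R5 − (29/84)·R2: [0, 0, 22/21, 9/7, 23/14]
R4 ← R4 − (2/11)·R3: [0, 0, 0, 0, 0]
R5 ← R5 + (1/22)·R3: [0, 0, 0, 0, 0]
3 nonzero rows, so the 5 vectors span a space of dimension 3.
Since 3 < 5, the vectors are linearly dependent.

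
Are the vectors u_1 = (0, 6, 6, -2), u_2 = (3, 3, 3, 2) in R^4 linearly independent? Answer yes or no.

Form the matrix with these vectors as rows and row reduce.
Swap R1 ↔ R2
2 nonzero rows, so the 2 vectors span a space of dimension 2.
Since 2 = 2, the vectors are linearly independent.

yes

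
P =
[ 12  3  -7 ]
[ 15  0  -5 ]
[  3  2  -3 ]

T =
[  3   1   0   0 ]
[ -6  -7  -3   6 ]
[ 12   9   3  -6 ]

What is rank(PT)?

2

First compute PT:
[[-66, -72, -30,  60],
 [-15, -30, -15,  30],
 [-39, -38, -15,  30]]
Now row reduce the product.
R2 ← R2 − (5/22)·R1: [0, -150/11, -90/11, 180/11]
R3 ← R3 − (13/22)·R1: [0, 50/11, 30/11, -60/11]
R3 ← R3 + (1/3)·R2: [0, 0, 0, 0]
2 nonzero rows, so rank(PT) = 2.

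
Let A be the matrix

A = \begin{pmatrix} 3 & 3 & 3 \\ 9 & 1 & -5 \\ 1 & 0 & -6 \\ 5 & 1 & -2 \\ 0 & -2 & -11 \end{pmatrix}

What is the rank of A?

3

Row reduce to echelon form.
R2 ← R2 − (3)·R1: [0, -8, -14]
R3 ← R3 − (1/3)·R1: [0, -1, -7]
R4 ← R4 − (5/3)·R1: [0, -4, -7]
R3 ← R3 − (1/8)·R2: [0, 0, -21/4]
R4 ← R4 − (1/2)·R2: [0, 0, 0]
R5 ← R5 − (1/4)·R2: [0, 0, -15/2]
R5 ← R5 − (10/7)·R3: [0, 0, 0]
Echelon form has 3 nonzero rows, so rank(A) = 3.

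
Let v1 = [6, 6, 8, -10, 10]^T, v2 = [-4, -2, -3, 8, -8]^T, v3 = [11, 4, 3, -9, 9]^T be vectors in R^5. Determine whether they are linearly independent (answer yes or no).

yes

Form the matrix with these vectors as rows and row reduce.
R2 ← R2 + (2/3)·R1: [0, 2, 7/3, 4/3, -4/3]
R3 ← R3 − (11/6)·R1: [0, -7, -35/3, 28/3, -28/3]
R3 ← R3 + (7/2)·R2: [0, 0, -7/2, 14, -14]
3 nonzero rows, so the 3 vectors span a space of dimension 3.
Since 3 = 3, the vectors are linearly independent.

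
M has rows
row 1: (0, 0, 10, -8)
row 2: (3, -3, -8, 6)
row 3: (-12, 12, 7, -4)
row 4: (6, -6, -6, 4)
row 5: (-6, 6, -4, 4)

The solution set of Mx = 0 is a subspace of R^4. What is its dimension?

2

Row reduce to echelon form.
Swap R1 ↔ R2
R3 ← R3 + (4)·R1: [0, 0, -25, 20]
R4 ← R4 − (2)·R1: [0, 0, 10, -8]
R5 ← R5 + (2)·R1: [0, 0, -20, 16]
R3 ← R3 + (5/2)·R2: [0, 0, 0, 0]
R4 ← R4 − R2: [0, 0, 0, 0]
R5 ← R5 + (2)·R2: [0, 0, 0, 0]
2 nonzero rows, so rank(M) = 2.
M has 4 columns; by rank–nullity, nullity = 4 − 2 = 2.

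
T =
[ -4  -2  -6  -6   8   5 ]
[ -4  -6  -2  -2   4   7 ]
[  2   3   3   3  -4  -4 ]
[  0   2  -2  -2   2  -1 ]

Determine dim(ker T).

3

Row reduce to echelon form.
R2 ← R2 − R1: [0, -4, 4, 4, -4, 2]
R3 ← R3 + (1/2)·R1: [0, 2, 0, 0, 0, -3/2]
R3 ← R3 + (1/2)·R2: [0, 0, 2, 2, -2, -1/2]
R4 ← R4 + (1/2)·R2: [0, 0, 0, 0, 0, 0]
3 nonzero rows, so rank(T) = 3.
T has 6 columns; by rank–nullity, nullity = 6 − 3 = 3.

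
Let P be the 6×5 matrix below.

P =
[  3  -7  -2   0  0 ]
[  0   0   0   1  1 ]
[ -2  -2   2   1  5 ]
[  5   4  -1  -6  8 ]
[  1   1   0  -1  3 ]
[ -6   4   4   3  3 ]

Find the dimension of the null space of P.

1

Row reduce to echelon form.
R3 ← R3 + (2/3)·R1: [0, -20/3, 2/3, 1, 5]
R4 ← R4 − (5/3)·R1: [0, 47/3, 7/3, -6, 8]
R5 ← R5 − (1/3)·R1: [0, 10/3, 2/3, -1, 3]
R6 ← R6 + (2)·R1: [0, -10, 0, 3, 3]
Swap R2 ↔ R3
R4 ← R4 + (47/20)·R2: [0, 0, 39/10, -73/20, 79/4]
R5 ← R5 + (1/2)·R2: [0, 0, 1, -1/2, 11/2]
R6 ← R6 − (3/2)·R2: [0, 0, -1, 3/2, -9/2]
Swap R3 ↔ R4
R5 ← R5 − (10/39)·R3: [0, 0, 0, 17/39, 17/39]
R6 ← R6 + (10/39)·R3: [0, 0, 0, 22/39, 22/39]
R5 ← R5 − (17/39)·R4: [0, 0, 0, 0, 0]
R6 ← R6 − (22/39)·R4: [0, 0, 0, 0, 0]
4 nonzero rows, so rank(P) = 4.
P has 5 columns; by rank–nullity, nullity = 5 − 4 = 1.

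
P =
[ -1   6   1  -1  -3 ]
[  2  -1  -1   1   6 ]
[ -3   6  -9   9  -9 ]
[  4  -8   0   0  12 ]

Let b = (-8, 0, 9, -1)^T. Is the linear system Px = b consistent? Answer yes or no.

no

Row reduce the augmented matrix [P | b].
R2 ← R2 + (2)·R1: [0, 11, 1, -1, 0, -16]
R3 ← R3 − (3)·R1: [0, -12, -12, 12, 0, 33]
R4 ← R4 + (4)·R1: [0, 16, 4, -4, 0, -33]
R3 ← R3 + (12/11)·R2: [0, 0, -120/11, 120/11, 0, 171/11]
R4 ← R4 − (16/11)·R2: [0, 0, 28/11, -28/11, 0, -107/11]
R4 ← R4 + (7/30)·R3: [0, 0, 0, 0, 0, -61/10]
The echelon form has 4 nonzero rows; the last pivot sits in the augmented column, so rank(P) = 3 but rank([P|b]) = 4.
Since the ranks differ, the system is inconsistent.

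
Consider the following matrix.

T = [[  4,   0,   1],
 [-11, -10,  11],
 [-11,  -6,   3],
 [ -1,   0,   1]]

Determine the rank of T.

3

Row reduce to echelon form.
R2 ← R2 + (11/4)·R1: [0, -10, 55/4]
R3 ← R3 + (11/4)·R1: [0, -6, 23/4]
R4 ← R4 + (1/4)·R1: [0, 0, 5/4]
R3 ← R3 − (3/5)·R2: [0, 0, -5/2]
R4 ← R4 + (1/2)·R3: [0, 0, 0]
Echelon form has 3 nonzero rows, so rank(T) = 3.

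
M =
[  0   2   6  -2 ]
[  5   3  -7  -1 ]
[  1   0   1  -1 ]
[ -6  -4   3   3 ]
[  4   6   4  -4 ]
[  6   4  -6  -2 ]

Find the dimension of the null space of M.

Row reduce to echelon form.
Swap R1 ↔ R2
R3 ← R3 − (1/5)·R1: [0, -3/5, 12/5, -4/5]
R4 ← R4 + (6/5)·R1: [0, -2/5, -27/5, 9/5]
R5 ← R5 − (4/5)·R1: [0, 18/5, 48/5, -16/5]
R6 ← R6 − (6/5)·R1: [0, 2/5, 12/5, -4/5]
R3 ← R3 + (3/10)·R2: [0, 0, 21/5, -7/5]
R4 ← R4 + (1/5)·R2: [0, 0, -21/5, 7/5]
R5 ← R5 − (9/5)·R2: [0, 0, -6/5, 2/5]
R6 ← R6 − (1/5)·R2: [0, 0, 6/5, -2/5]
R4 ← R4 + R3: [0, 0, 0, 0]
R5 ← R5 + (2/7)·R3: [0, 0, 0, 0]
R6 ← R6 − (2/7)·R3: [0, 0, 0, 0]
3 nonzero rows, so rank(M) = 3.
M has 4 columns; by rank–nullity, nullity = 4 − 3 = 1.

1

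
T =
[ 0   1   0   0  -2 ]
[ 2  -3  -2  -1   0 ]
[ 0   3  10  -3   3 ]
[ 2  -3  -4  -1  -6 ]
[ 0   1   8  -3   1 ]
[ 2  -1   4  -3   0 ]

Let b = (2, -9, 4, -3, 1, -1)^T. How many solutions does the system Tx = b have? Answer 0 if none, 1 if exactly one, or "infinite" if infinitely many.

Row reduce the augmented matrix [T | b].
Swap R1 ↔ R2
R4 ← R4 − R1: [0, 0, -2, 0, -6, 6]
R6 ← R6 − R1: [0, 2, 6, -2, 0, 8]
R3 ← R3 − (3)·R2: [0, 0, 10, -3, 9, -2]
R5 ← R5 − R2: [0, 0, 8, -3, 3, -1]
R6 ← R6 − (2)·R2: [0, 0, 6, -2, 4, 4]
R4 ← R4 + (1/5)·R3: [0, 0, 0, -3/5, -21/5, 28/5]
R5 ← R5 − (4/5)·R3: [0, 0, 0, -3/5, -21/5, 3/5]
R6 ← R6 − (3/5)·R3: [0, 0, 0, -1/5, -7/5, 26/5]
R5 ← R5 − R4: [0, 0, 0, 0, 0, -5]
R6 ← R6 − (1/3)·R4: [0, 0, 0, 0, 0, 10/3]
R6 ← R6 + (2/3)·R5: [0, 0, 0, 0, 0, 0]
The echelon form has 5 nonzero rows; the last pivot sits in the augmented column, so rank(T) = 4 but rank([T|b]) = 5.
Since the ranks differ, the system is inconsistent.
It has no solutions.

0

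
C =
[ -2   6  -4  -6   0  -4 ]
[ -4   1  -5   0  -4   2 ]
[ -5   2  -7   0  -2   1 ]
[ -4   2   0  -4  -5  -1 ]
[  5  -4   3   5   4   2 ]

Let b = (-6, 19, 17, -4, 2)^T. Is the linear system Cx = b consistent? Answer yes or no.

Row reduce the augmented matrix [C | b].
R2 ← R2 − (2)·R1: [0, -11, 3, 12, -4, 10, 31]
R3 ← R3 − (5/2)·R1: [0, -13, 3, 15, -2, 11, 32]
R4 ← R4 − (2)·R1: [0, -10, 8, 8, -5, 7, 8]
R5 ← R5 + (5/2)·R1: [0, 11, -7, -10, 4, -8, -13]
R3 ← R3 − (13/11)·R2: [0, 0, -6/11, 9/11, 30/11, -9/11, -51/11]
R4 ← R4 − (10/11)·R2: [0, 0, 58/11, -32/11, -15/11, -23/11, -222/11]
R5 ← R5 + R2: [0, 0, -4, 2, 0, 2, 18]
R4 ← R4 + (29/3)·R3: [0, 0, 0, 5, 25, -10, -65]
R5 ← R5 − (22/3)·R3: [0, 0, 0, -4, -20, 8, 52]
R5 ← R5 + (4/5)·R4: [0, 0, 0, 0, 0, 0, 0]
The echelon form has 4 nonzero rows, and every pivot lies in the first 6 columns, so rank(C) = rank([C|b]) = 4.
The system is consistent.

yes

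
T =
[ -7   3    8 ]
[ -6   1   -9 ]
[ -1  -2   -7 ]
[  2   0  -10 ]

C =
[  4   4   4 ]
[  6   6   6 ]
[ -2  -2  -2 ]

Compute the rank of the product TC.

1

First compute TC:
[[-26, -26, -26],
 [  0,   0,   0],
 [ -2,  -2,  -2],
 [ 28,  28,  28]]
Now row reduce the product.
R3 ← R3 − (1/13)·R1: [0, 0, 0]
R4 ← R4 + (14/13)·R1: [0, 0, 0]
1 nonzero row, so rank(TC) = 1.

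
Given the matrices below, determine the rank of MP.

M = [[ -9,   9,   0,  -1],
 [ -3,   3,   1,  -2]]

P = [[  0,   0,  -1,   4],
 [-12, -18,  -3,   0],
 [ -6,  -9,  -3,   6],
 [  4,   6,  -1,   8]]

First compute MP:
[[-112, -168, -17, -44],
 [-50, -75,  -7, -22]]
Now row reduce the product.
R2 ← R2 − (25/56)·R1: [0, 0, 33/56, -33/14]
2 nonzero rows, so rank(MP) = 2.

2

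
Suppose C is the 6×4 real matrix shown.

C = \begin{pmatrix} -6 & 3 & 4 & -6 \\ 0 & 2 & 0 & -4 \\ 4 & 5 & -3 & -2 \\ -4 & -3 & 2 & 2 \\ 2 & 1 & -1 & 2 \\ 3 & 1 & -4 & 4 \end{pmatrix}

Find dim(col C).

4

Row reduce to echelon form.
R3 ← R3 + (2/3)·R1: [0, 7, -1/3, -6]
R4 ← R4 − (2/3)·R1: [0, -5, -2/3, 6]
R5 ← R5 + (1/3)·R1: [0, 2, 1/3, 0]
R6 ← R6 + (1/2)·R1: [0, 5/2, -2, 1]
R3 ← R3 − (7/2)·R2: [0, 0, -1/3, 8]
R4 ← R4 + (5/2)·R2: [0, 0, -2/3, -4]
R5 ← R5 − R2: [0, 0, 1/3, 4]
R6 ← R6 − (5/4)·R2: [0, 0, -2, 6]
R4 ← R4 − (2)·R3: [0, 0, 0, -20]
R5 ← R5 + R3: [0, 0, 0, 12]
R6 ← R6 − (6)·R3: [0, 0, 0, -42]
R5 ← R5 + (3/5)·R4: [0, 0, 0, 0]
R6 ← R6 − (21/10)·R4: [0, 0, 0, 0]
Echelon form has 4 nonzero rows, so rank(C) = 4.
The column space has dimension equal to the rank: 4.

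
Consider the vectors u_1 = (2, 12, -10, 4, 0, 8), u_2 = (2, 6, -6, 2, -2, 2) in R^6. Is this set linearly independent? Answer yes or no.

Form the matrix with these vectors as rows and row reduce.
R2 ← R2 − R1: [0, -6, 4, -2, -2, -6]
2 nonzero rows, so the 2 vectors span a space of dimension 2.
Since 2 = 2, the vectors are linearly independent.

yes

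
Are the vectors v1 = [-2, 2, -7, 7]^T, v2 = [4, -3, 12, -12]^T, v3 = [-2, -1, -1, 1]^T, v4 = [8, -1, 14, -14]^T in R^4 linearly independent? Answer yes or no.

no

Form the matrix with these vectors as rows and row reduce.
R2 ← R2 + (2)·R1: [0, 1, -2, 2]
R3 ← R3 − R1: [0, -3, 6, -6]
R4 ← R4 + (4)·R1: [0, 7, -14, 14]
R3 ← R3 + (3)·R2: [0, 0, 0, 0]
R4 ← R4 − (7)·R2: [0, 0, 0, 0]
2 nonzero rows, so the 4 vectors span a space of dimension 2.
Since 2 < 4, the vectors are linearly dependent.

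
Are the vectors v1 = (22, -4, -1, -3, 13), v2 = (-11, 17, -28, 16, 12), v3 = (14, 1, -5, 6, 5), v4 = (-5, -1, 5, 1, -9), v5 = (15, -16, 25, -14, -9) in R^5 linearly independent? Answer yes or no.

no

Form the matrix with these vectors as rows and row reduce.
R2 ← R2 + (1/2)·R1: [0, 15, -57/2, 29/2, 37/2]
R3 ← R3 − (7/11)·R1: [0, 39/11, -48/11, 87/11, -36/11]
R4 ← R4 + (5/22)·R1: [0, -21/11, 105/22, 7/22, -133/22]
R5 ← R5 − (15/22)·R1: [0, -146/11, 565/22, -263/22, -393/22]
R3 ← R3 − (13/55)·R2: [0, 0, 261/110, 493/110, -841/110]
R4 ← R4 + (7/55)·R2: [0, 0, 63/55, 119/55, -203/55]
R5 ← R5 + (146/165)·R2: [0, 0, 51/110, 289/330, -493/330]
R4 ← R4 − (14/29)·R3: [0, 0, 0, 0, 0]
R5 ← R5 − (17/87)·R3: [0, 0, 0, 0, 0]
3 nonzero rows, so the 5 vectors span a space of dimension 3.
Since 3 < 5, the vectors are linearly dependent.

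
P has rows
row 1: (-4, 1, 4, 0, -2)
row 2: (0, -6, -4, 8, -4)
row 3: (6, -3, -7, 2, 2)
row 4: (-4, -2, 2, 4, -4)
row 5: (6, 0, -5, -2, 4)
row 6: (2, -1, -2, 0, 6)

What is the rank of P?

3

Row reduce to echelon form.
R3 ← R3 + (3/2)·R1: [0, -3/2, -1, 2, -1]
R4 ← R4 − R1: [0, -3, -2, 4, -2]
R5 ← R5 + (3/2)·R1: [0, 3/2, 1, -2, 1]
R6 ← R6 + (1/2)·R1: [0, -1/2, 0, 0, 5]
R3 ← R3 − (1/4)·R2: [0, 0, 0, 0, 0]
R4 ← R4 − (1/2)·R2: [0, 0, 0, 0, 0]
R5 ← R5 + (1/4)·R2: [0, 0, 0, 0, 0]
R6 ← R6 − (1/12)·R2: [0, 0, 1/3, -2/3, 16/3]
Swap R3 ↔ R6
Echelon form has 3 nonzero rows, so rank(P) = 3.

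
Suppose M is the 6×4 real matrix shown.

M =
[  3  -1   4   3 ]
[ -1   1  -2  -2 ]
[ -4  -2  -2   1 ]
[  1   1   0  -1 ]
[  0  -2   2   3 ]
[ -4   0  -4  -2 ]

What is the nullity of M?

2

Row reduce to echelon form.
R2 ← R2 + (1/3)·R1: [0, 2/3, -2/3, -1]
R3 ← R3 + (4/3)·R1: [0, -10/3, 10/3, 5]
R4 ← R4 − (1/3)·R1: [0, 4/3, -4/3, -2]
R6 ← R6 + (4/3)·R1: [0, -4/3, 4/3, 2]
R3 ← R3 + (5)·R2: [0, 0, 0, 0]
R4 ← R4 − (2)·R2: [0, 0, 0, 0]
R5 ← R5 + (3)·R2: [0, 0, 0, 0]
R6 ← R6 + (2)·R2: [0, 0, 0, 0]
2 nonzero rows, so rank(M) = 2.
M has 4 columns; by rank–nullity, nullity = 4 − 2 = 2.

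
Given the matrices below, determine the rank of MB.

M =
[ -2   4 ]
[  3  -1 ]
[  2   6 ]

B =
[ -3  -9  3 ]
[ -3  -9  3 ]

First compute MB:
[[ -6, -18,   6],
 [ -6, -18,   6],
 [-24, -72,  24]]
Now row reduce the product.
R2 ← R2 − R1: [0, 0, 0]
R3 ← R3 − (4)·R1: [0, 0, 0]
1 nonzero row, so rank(MB) = 1.

1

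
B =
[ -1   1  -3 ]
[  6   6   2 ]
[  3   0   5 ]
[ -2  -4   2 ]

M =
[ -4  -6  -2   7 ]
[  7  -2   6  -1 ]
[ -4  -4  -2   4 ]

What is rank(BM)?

2

First compute BM:
[[ 23,  16,  14, -20],
 [ 10, -56,  20,  44],
 [-32, -38, -16,  41],
 [-28,  12, -24,  -2]]
Now row reduce the product.
R2 ← R2 − (10/23)·R1: [0, -1448/23, 320/23, 1212/23]
R3 ← R3 + (32/23)·R1: [0, -362/23, 80/23, 303/23]
R4 ← R4 + (28/23)·R1: [0, 724/23, -160/23, -606/23]
R3 ← R3 − (1/4)·R2: [0, 0, 0, 0]
R4 ← R4 + (1/2)·R2: [0, 0, 0, 0]
2 nonzero rows, so rank(BM) = 2.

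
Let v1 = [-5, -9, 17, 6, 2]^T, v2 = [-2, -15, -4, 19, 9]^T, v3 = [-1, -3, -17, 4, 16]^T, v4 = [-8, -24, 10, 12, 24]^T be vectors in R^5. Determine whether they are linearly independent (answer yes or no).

yes

Form the matrix with these vectors as rows and row reduce.
R2 ← R2 − (2/5)·R1: [0, -57/5, -54/5, 83/5, 41/5]
R3 ← R3 − (1/5)·R1: [0, -6/5, -102/5, 14/5, 78/5]
R4 ← R4 − (8/5)·R1: [0, -48/5, -86/5, 12/5, 104/5]
R3 ← R3 − (2/19)·R2: [0, 0, -366/19, 20/19, 280/19]
R4 ← R4 − (16/19)·R2: [0, 0, -154/19, -220/19, 264/19]
R4 ← R4 − (77/183)·R3: [0, 0, 0, -2200/183, 1408/183]
4 nonzero rows, so the 4 vectors span a space of dimension 4.
Since 4 = 4, the vectors are linearly independent.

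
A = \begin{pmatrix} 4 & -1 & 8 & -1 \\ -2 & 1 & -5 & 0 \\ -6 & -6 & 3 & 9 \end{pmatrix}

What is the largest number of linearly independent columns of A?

2

Row reduce to echelon form.
R2 ← R2 + (1/2)·R1: [0, 1/2, -1, -1/2]
R3 ← R3 + (3/2)·R1: [0, -15/2, 15, 15/2]
R3 ← R3 + (15)·R2: [0, 0, 0, 0]
Echelon form has 2 nonzero rows, so rank(A) = 2.
The rank gives the maximum number of linearly independent columns: 2.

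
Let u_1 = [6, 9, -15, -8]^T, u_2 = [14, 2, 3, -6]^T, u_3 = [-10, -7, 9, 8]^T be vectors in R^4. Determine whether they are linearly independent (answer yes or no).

Form the matrix with these vectors as rows and row reduce.
R2 ← R2 − (7/3)·R1: [0, -19, 38, 38/3]
R3 ← R3 + (5/3)·R1: [0, 8, -16, -16/3]
R3 ← R3 + (8/19)·R2: [0, 0, 0, 0]
2 nonzero rows, so the 3 vectors span a space of dimension 2.
Since 2 < 3, the vectors are linearly dependent.

no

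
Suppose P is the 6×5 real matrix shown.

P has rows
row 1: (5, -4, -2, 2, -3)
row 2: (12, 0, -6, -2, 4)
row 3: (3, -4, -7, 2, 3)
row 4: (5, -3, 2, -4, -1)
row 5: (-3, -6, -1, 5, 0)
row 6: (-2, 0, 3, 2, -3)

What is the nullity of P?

Row reduce to echelon form.
R2 ← R2 − (12/5)·R1: [0, 48/5, -6/5, -34/5, 56/5]
R3 ← R3 − (3/5)·R1: [0, -8/5, -29/5, 4/5, 24/5]
R4 ← R4 − R1: [0, 1, 4, -6, 2]
R5 ← R5 + (3/5)·R1: [0, -42/5, -11/5, 31/5, -9/5]
R6 ← R6 + (2/5)·R1: [0, -8/5, 11/5, 14/5, -21/5]
R3 ← R3 + (1/6)·R2: [0, 0, -6, -1/3, 20/3]
R4 ← R4 − (5/48)·R2: [0, 0, 33/8, -127/24, 5/6]
R5 ← R5 + (7/8)·R2: [0, 0, -13/4, 1/4, 8]
R6 ← R6 + (1/6)·R2: [0, 0, 2, 5/3, -7/3]
R4 ← R4 + (11/16)·R3: [0, 0, 0, -265/48, 65/12]
R5 ← R5 − (13/24)·R3: [0, 0, 0, 31/72, 79/18]
R6 ← R6 + (1/3)·R3: [0, 0, 0, 14/9, -1/9]
R5 ← R5 + (62/795)·R4: [0, 0, 0, 0, 255/53]
R6 ← R6 + (224/795)·R4: [0, 0, 0, 0, 75/53]
R6 ← R6 − (5/17)·R5: [0, 0, 0, 0, 0]
5 nonzero rows, so rank(P) = 5.
P has 5 columns; by rank–nullity, nullity = 5 − 5 = 0.

0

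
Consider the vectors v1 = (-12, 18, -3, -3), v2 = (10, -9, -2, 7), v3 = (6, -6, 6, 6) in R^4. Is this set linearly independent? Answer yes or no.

yes

Form the matrix with these vectors as rows and row reduce.
R2 ← R2 + (5/6)·R1: [0, 6, -9/2, 9/2]
R3 ← R3 + (1/2)·R1: [0, 3, 9/2, 9/2]
R3 ← R3 − (1/2)·R2: [0, 0, 27/4, 9/4]
3 nonzero rows, so the 3 vectors span a space of dimension 3.
Since 3 = 3, the vectors are linearly independent.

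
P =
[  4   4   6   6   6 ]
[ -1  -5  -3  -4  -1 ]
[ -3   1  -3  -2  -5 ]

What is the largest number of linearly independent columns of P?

2

Row reduce to echelon form.
R2 ← R2 + (1/4)·R1: [0, -4, -3/2, -5/2, 1/2]
R3 ← R3 + (3/4)·R1: [0, 4, 3/2, 5/2, -1/2]
R3 ← R3 + R2: [0, 0, 0, 0, 0]
Echelon form has 2 nonzero rows, so rank(P) = 2.
The rank gives the maximum number of linearly independent columns: 2.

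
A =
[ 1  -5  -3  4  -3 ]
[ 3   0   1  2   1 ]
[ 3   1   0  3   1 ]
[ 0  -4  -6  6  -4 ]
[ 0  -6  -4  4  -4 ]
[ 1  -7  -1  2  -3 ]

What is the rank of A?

3

Row reduce to echelon form.
R2 ← R2 − (3)·R1: [0, 15, 10, -10, 10]
R3 ← R3 − (3)·R1: [0, 16, 9, -9, 10]
R6 ← R6 − R1: [0, -2, 2, -2, 0]
R3 ← R3 − (16/15)·R2: [0, 0, -5/3, 5/3, -2/3]
R4 ← R4 + (4/15)·R2: [0, 0, -10/3, 10/3, -4/3]
R5 ← R5 + (2/5)·R2: [0, 0, 0, 0, 0]
R6 ← R6 + (2/15)·R2: [0, 0, 10/3, -10/3, 4/3]
R4 ← R4 − (2)·R3: [0, 0, 0, 0, 0]
R6 ← R6 + (2)·R3: [0, 0, 0, 0, 0]
Echelon form has 3 nonzero rows, so rank(A) = 3.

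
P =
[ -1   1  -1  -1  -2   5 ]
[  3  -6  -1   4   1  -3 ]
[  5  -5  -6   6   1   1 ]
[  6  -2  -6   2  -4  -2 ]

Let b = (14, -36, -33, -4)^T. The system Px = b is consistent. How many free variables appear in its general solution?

2

Row reduce the augmented matrix [P | b].
R2 ← R2 + (3)·R1: [0, -3, -4, 1, -5, 12, 6]
R3 ← R3 + (5)·R1: [0, 0, -11, 1, -9, 26, 37]
R4 ← R4 + (6)·R1: [0, 4, -12, -4, -16, 28, 80]
R4 ← R4 + (4/3)·R2: [0, 0, -52/3, -8/3, -68/3, 44, 88]
R4 ← R4 − (52/33)·R3: [0, 0, 0, -140/33, -280/33, 100/33, 980/33]
The echelon form has 4 nonzero rows, and every pivot lies in the first 6 columns, so rank(P) = rank([P|b]) = 4.
The system is consistent.
Free variables = (unknowns) − (rank) = 6 − 4 = 2.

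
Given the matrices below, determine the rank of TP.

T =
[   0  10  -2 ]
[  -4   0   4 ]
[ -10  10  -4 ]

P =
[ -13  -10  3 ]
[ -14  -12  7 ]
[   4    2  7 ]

3

First compute TP:
[[-148, -124,  56],
 [ 68,  48,  16],
 [-26, -28,  12]]
Now row reduce the product.
R2 ← R2 + (17/37)·R1: [0, -332/37, 1544/37]
R3 ← R3 − (13/74)·R1: [0, -230/37, 80/37]
R3 ← R3 − (115/166)·R2: [0, 0, -2220/83]
3 nonzero rows, so rank(TP) = 3.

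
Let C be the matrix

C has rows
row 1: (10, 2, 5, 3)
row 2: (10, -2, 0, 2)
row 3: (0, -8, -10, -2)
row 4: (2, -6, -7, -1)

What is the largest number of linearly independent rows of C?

Row reduce to echelon form.
R2 ← R2 − R1: [0, -4, -5, -1]
R4 ← R4 − (1/5)·R1: [0, -32/5, -8, -8/5]
R3 ← R3 − (2)·R2: [0, 0, 0, 0]
R4 ← R4 − (8/5)·R2: [0, 0, 0, 0]
Echelon form has 2 nonzero rows, so rank(C) = 2.
The rank gives the maximum number of linearly independent rows: 2.

2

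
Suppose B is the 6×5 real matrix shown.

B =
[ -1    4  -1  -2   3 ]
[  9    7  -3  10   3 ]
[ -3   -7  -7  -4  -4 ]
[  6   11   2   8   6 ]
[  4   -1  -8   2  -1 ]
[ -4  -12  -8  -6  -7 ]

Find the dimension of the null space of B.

Row reduce to echelon form.
R2 ← R2 + (9)·R1: [0, 43, -12, -8, 30]
R3 ← R3 − (3)·R1: [0, -19, -4, 2, -13]
R4 ← R4 + (6)·R1: [0, 35, -4, -4, 24]
R5 ← R5 + (4)·R1: [0, 15, -12, -6, 11]
R6 ← R6 − (4)·R1: [0, -28, -4, 2, -19]
R3 ← R3 + (19/43)·R2: [0, 0, -400/43, -66/43, 11/43]
R4 ← R4 − (35/43)·R2: [0, 0, 248/43, 108/43, -18/43]
R5 ← R5 − (15/43)·R2: [0, 0, -336/43, -138/43, 23/43]
R6 ← R6 + (28/43)·R2: [0, 0, -508/43, -138/43, 23/43]
R4 ← R4 + (31/50)·R3: [0, 0, 0, 39/25, -13/50]
R5 ← R5 − (21/25)·R3: [0, 0, 0, -48/25, 8/25]
R6 ← R6 − (127/100)·R3: [0, 0, 0, -63/50, 21/100]
R5 ← R5 + (16/13)·R4: [0, 0, 0, 0, 0]
R6 ← R6 + (21/26)·R4: [0, 0, 0, 0, 0]
4 nonzero rows, so rank(B) = 4.
B has 5 columns; by rank–nullity, nullity = 5 − 4 = 1.

1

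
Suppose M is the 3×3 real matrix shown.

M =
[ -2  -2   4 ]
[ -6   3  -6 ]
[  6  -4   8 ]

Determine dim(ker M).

1

Row reduce to echelon form.
R2 ← R2 − (3)·R1: [0, 9, -18]
R3 ← R3 + (3)·R1: [0, -10, 20]
R3 ← R3 + (10/9)·R2: [0, 0, 0]
2 nonzero rows, so rank(M) = 2.
M has 3 columns; by rank–nullity, nullity = 3 − 2 = 1.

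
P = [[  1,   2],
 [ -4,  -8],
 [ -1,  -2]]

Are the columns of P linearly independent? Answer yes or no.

Row reduce P to echelon form.
R2 ← R2 + (4)·R1: [0, 0]
R3 ← R3 + R1: [0, 0]
1 pivot among 2 columns.
Only 1 < 2 pivot columns, so the columns are linearly dependent.

no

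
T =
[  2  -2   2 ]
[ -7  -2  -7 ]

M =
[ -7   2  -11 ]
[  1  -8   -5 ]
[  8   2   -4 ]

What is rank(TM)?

2

First compute TM:
[[  0,  24, -20],
 [ -9, -12, 115]]
Now row reduce the product.
Swap R1 ↔ R2
2 nonzero rows, so rank(TM) = 2.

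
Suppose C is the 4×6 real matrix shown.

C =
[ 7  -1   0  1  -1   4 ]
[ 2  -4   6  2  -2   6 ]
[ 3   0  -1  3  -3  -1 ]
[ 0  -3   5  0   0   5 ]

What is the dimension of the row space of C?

Row reduce to echelon form.
R2 ← R2 − (2/7)·R1: [0, -26/7, 6, 12/7, -12/7, 34/7]
R3 ← R3 − (3/7)·R1: [0, 3/7, -1, 18/7, -18/7, -19/7]
R3 ← R3 + (3/26)·R2: [0, 0, -4/13, 36/13, -36/13, -28/13]
R4 ← R4 − (21/26)·R2: [0, 0, 2/13, -18/13, 18/13, 14/13]
R4 ← R4 + (1/2)·R3: [0, 0, 0, 0, 0, 0]
Echelon form has 3 nonzero rows, so rank(C) = 3.
The row space has dimension equal to the rank: 3.

3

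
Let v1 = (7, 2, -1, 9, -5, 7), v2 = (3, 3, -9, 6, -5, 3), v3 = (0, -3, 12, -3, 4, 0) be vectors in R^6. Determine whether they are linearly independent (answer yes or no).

Form the matrix with these vectors as rows and row reduce.
R2 ← R2 − (3/7)·R1: [0, 15/7, -60/7, 15/7, -20/7, 0]
R3 ← R3 + (7/5)·R2: [0, 0, 0, 0, 0, 0]
2 nonzero rows, so the 3 vectors span a space of dimension 2.
Since 2 < 3, the vectors are linearly dependent.

no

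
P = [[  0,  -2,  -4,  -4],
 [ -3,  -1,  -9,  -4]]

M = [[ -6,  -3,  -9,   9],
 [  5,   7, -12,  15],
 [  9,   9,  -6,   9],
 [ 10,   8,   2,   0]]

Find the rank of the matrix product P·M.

First compute PM:
[[-86, -82,  40, -66],
 [-108, -111,  85, -123]]
Now row reduce the product.
R2 ← R2 − (54/43)·R1: [0, -345/43, 1495/43, -1725/43]
2 nonzero rows, so rank(PM) = 2.

2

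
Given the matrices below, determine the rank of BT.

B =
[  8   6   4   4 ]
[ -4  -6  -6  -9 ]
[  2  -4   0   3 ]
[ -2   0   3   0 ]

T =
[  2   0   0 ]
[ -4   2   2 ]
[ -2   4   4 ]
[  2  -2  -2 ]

First compute BT:
[[ -8,  20,  20],
 [ 10, -18, -18],
 [ 26, -14, -14],
 [-10,  12,  12]]
Now row reduce the product.
R2 ← R2 + (5/4)·R1: [0, 7, 7]
R3 ← R3 + (13/4)·R1: [0, 51, 51]
R4 ← R4 − (5/4)·R1: [0, -13, -13]
R3 ← R3 − (51/7)·R2: [0, 0, 0]
R4 ← R4 + (13/7)·R2: [0, 0, 0]
2 nonzero rows, so rank(BT) = 2.

2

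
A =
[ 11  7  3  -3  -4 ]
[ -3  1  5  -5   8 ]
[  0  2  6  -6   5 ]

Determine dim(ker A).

2

Row reduce to echelon form.
R2 ← R2 + (3/11)·R1: [0, 32/11, 64/11, -64/11, 76/11]
R3 ← R3 − (11/16)·R2: [0, 0, 2, -2, 1/4]
3 nonzero rows, so rank(A) = 3.
A has 5 columns; by rank–nullity, nullity = 5 − 3 = 2.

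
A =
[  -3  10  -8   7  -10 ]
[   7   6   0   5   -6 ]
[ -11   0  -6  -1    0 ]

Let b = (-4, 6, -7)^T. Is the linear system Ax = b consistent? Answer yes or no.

no

Row reduce the augmented matrix [A | b].
R2 ← R2 + (7/3)·R1: [0, 88/3, -56/3, 64/3, -88/3, -10/3]
R3 ← R3 − (11/3)·R1: [0, -110/3, 70/3, -80/3, 110/3, 23/3]
R3 ← R3 + (5/4)·R2: [0, 0, 0, 0, 0, 7/2]
The echelon form has 3 nonzero rows; the last pivot sits in the augmented column, so rank(A) = 2 but rank([A|b]) = 3.
Since the ranks differ, the system is inconsistent.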